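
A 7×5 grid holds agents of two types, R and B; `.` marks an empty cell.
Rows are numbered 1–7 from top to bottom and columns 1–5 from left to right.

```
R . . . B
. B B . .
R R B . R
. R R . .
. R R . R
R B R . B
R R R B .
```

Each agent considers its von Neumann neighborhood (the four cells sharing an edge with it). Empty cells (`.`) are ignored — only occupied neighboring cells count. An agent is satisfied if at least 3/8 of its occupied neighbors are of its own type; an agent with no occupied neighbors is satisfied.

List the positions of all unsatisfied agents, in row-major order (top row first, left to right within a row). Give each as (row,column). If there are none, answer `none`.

(3,3), (5,5), (6,2), (6,5), (7,4)

Row 1: (1,1)R 0/0 satisfied · (1,5)B 0/0 satisfied
Row 2: (2,2)B 1/2 satisfied · (2,3)B 2/2 satisfied
Row 3: (3,1)R 1/1 satisfied · (3,2)R 2/4 satisfied · (3,3)B 1/3 not · (3,5)R 0/0 satisfied
Row 4: (4,2)R 3/3 satisfied · (4,3)R 2/3 satisfied
Row 5: (5,2)R 2/3 satisfied · (5,3)R 3/3 satisfied · (5,5)R 0/1 not
Row 6: (6,1)R 1/2 satisfied · (6,2)B 0/4 not · (6,3)R 2/3 satisfied · (6,5)B 0/1 not
Row 7: (7,1)R 2/2 satisfied · (7,2)R 2/3 satisfied · (7,3)R 2/3 satisfied · (7,4)B 0/1 not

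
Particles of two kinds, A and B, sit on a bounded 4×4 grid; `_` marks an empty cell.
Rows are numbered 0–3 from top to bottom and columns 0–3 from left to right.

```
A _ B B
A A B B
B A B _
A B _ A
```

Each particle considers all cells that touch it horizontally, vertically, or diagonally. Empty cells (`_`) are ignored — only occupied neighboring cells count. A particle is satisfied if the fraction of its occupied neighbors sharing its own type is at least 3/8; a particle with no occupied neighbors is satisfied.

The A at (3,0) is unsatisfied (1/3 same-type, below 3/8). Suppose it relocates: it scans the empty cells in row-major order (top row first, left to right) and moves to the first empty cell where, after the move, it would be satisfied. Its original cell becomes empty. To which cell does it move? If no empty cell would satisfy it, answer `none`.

Vacating (3,0). Empty cells in order:
  (0,1): 3/5 same-type → satisfied — stop here.

(0,1)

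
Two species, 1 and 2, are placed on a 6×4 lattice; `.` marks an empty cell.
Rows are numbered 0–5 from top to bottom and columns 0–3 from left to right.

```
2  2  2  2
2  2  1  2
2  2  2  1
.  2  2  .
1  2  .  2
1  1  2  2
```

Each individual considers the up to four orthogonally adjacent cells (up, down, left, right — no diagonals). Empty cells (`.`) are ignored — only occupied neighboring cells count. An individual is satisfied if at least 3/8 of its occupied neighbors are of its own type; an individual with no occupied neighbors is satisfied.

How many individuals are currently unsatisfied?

(0,0)2 2/2 ✓
(0,1)2 3/3 ✓
(0,2)2 2/3 ✓
(0,3)2 2/2 ✓
(1,0)2 3/3 ✓
(1,1)2 3/4 ✓
(1,2)1 0/4 ✗
(1,3)2 1/3 ✗
(2,0)2 2/2 ✓
(2,1)2 4/4 ✓
(2,2)2 2/4 ✓
(2,3)1 0/2 ✗
(3,1)2 3/3 ✓
(3,2)2 2/2 ✓
(4,0)1 1/2 ✓
(4,1)2 1/3 ✗
(4,3)2 1/1 ✓
(5,0)1 2/2 ✓
(5,1)1 1/3 ✗
(5,2)2 1/2 ✓
(5,3)2 2/2 ✓
Unsatisfied: (1,2), (1,3), (2,3), (4,1), (5,1) — 5 in total.

5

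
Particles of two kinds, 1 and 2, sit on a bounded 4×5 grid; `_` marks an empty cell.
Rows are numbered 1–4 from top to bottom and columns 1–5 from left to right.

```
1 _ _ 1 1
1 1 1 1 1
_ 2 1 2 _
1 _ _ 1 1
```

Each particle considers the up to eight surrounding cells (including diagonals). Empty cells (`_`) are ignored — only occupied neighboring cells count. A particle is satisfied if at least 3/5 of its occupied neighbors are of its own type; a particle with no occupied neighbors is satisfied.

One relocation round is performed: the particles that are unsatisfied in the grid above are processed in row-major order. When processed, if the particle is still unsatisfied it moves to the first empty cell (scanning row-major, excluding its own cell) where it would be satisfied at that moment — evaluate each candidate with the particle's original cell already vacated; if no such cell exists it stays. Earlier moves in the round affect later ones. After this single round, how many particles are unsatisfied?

3

Initially unsatisfied (in order): (3,2), (3,4), (4,1), (4,5).
  (3,2): no empty cell satisfies it; stays.
  (3,4): no empty cell satisfies it; stays.
  (4,1) → (1,2).
  (4,5) → (1,3).
Resulting grid:
1 1 1 1 1
1 1 1 1 1
_ 2 1 2 _
_ _ _ 1 _
Unsatisfied now: (3,2), (3,4), (4,4).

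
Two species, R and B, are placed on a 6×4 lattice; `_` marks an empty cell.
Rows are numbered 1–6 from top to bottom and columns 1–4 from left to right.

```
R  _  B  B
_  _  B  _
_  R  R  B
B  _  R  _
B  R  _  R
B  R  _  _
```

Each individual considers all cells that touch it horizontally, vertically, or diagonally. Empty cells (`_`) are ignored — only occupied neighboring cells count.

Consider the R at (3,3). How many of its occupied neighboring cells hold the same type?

Occupied neighbors of (3,3): (2,3)=B, (3,2)=R, (3,4)=B, (4,3)=R.
Same type (R): 2 of 4.

2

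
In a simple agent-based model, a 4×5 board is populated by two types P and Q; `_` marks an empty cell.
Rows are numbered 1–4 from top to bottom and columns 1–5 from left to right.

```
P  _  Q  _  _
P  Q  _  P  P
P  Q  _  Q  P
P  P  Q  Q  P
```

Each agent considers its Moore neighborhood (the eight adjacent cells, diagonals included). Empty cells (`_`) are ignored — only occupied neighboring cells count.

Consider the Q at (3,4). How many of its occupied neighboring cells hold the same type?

2

Occupied neighbors of (3,4): (2,4)=P, (2,5)=P, (3,5)=P, (4,3)=Q, (4,4)=Q, (4,5)=P.
Same type (Q): 2 of 6.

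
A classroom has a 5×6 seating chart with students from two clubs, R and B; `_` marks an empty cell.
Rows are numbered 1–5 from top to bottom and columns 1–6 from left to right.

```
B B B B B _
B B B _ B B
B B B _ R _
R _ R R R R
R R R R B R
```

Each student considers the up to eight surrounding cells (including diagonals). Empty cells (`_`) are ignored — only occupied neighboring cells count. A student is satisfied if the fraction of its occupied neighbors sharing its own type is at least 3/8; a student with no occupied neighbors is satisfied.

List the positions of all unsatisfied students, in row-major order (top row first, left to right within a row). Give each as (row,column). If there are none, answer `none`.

(5,5)

Row 1: (1,1)B 3/3 ok · (1,2)B 5/5 ok · (1,3)B 4/4 ok · (1,4)B 4/4 ok · (1,5)B 3/3 ok
Row 2: (2,1)B 5/5 ok · (2,2)B 8/8 ok · (2,3)B 6/6 ok · (2,5)B 3/4 ok · (2,6)B 2/3 ok
Row 3: (3,1)B 3/4 ok · (3,2)B 5/7 ok · (3,3)B 3/5 ok · (3,5)R 3/5 ok
Row 4: (4,1)R 2/4 ok · (4,3)R 4/6 ok · (4,4)R 5/7 ok · (4,5)R 5/6 ok · (4,6)R 3/4 ok
Row 5: (5,1)R 2/2 ok · (5,2)R 4/4 ok · (5,3)R 4/4 ok · (5,4)R 4/5 ok · (5,5)B 0/5 unhappy · (5,6)R 2/3 ok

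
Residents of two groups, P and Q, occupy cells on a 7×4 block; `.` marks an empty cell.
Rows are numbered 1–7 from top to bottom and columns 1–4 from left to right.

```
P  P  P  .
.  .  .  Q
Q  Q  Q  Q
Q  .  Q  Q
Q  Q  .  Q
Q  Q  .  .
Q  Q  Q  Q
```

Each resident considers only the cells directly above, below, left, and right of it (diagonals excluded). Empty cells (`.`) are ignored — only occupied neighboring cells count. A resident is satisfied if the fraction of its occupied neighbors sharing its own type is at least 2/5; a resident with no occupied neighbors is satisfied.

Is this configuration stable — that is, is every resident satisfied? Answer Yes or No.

(1,1)P 1/1 ✓
(1,2)P 2/2 ✓
(1,3)P 1/1 ✓
(2,4)Q 1/1 ✓
(3,1)Q 2/2 ✓
(3,2)Q 2/2 ✓
(3,3)Q 3/3 ✓
(3,4)Q 3/3 ✓
(4,1)Q 2/2 ✓
(4,3)Q 2/2 ✓
(4,4)Q 3/3 ✓
(5,1)Q 3/3 ✓
(5,2)Q 2/2 ✓
(5,4)Q 1/1 ✓
(6,1)Q 3/3 ✓
(6,2)Q 3/3 ✓
(7,1)Q 2/2 ✓
(7,2)Q 3/3 ✓
(7,3)Q 2/2 ✓
(7,4)Q 1/1 ✓
All meet the threshold, so the configuration is stable.

Yes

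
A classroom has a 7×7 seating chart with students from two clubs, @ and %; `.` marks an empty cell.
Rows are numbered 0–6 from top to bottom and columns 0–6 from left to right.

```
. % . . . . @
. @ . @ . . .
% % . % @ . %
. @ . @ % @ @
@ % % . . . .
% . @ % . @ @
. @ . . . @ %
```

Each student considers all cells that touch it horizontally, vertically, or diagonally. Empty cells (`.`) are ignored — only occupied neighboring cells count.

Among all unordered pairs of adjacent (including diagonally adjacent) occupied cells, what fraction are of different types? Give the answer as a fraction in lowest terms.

25/39

Scan each occupied cell's neighbors to the right and below (and the two forward diagonals) so each pair is counted once.
From row 0: 1 unlike of 1 pairs (running 1/1).
From row 1: 3 unlike of 4 pairs (running 4/5).
From row 2: 7 unlike of 11 pairs (running 11/16).
From row 3: 5 unlike of 7 pairs (running 16/23).
From row 4: 4 unlike of 7 pairs (running 20/30).
From row 5: 4 unlike of 8 pairs (running 24/38).
From row 6: 1 unlike of 1 pairs (running 25/39).
Total adjacent occupied pairs: 39; unlike-type pairs: 25.
25/39 is already in lowest terms.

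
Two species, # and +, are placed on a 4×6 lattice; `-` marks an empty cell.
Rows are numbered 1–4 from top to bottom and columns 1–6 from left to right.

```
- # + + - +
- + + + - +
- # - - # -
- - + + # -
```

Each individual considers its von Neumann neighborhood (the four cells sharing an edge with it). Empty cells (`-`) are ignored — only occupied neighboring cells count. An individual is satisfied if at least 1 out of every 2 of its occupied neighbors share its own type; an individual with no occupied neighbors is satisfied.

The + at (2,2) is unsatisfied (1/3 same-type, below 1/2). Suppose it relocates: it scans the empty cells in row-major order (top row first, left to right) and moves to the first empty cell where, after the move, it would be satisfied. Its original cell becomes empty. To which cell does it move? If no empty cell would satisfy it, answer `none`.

Vacating (2,2). Empty cells in order:
  (1,1): 0/1 same-type → still unsatisfied.
  (1,5): 2/2 same-type → satisfied — stop here.

(1,5)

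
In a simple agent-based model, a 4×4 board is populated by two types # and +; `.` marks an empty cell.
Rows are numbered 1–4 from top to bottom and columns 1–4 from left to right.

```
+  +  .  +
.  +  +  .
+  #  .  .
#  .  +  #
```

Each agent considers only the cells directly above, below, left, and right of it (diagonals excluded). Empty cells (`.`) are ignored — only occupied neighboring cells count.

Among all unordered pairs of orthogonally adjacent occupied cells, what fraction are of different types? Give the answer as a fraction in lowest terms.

Scan each occupied cell's neighbors to the right and below so each pair is counted once.
Row 1: +(1,1)–+(1,2)= +(1,2)–+(2,2)=  → 0/2 unlike.
Row 2: +(2,2)–+(2,3)= +(2,2)–#(3,2)≠  → 1/2 unlike.
Row 3: +(3,1)–#(3,2)≠ +(3,1)–#(4,1)≠  → 2/2 unlike.
Row 4: +(4,3)–#(4,4)≠  → 1/1 unlike.
Total adjacent occupied pairs: 7; unlike-type pairs: 4.
4/7 is already in lowest terms.

4/7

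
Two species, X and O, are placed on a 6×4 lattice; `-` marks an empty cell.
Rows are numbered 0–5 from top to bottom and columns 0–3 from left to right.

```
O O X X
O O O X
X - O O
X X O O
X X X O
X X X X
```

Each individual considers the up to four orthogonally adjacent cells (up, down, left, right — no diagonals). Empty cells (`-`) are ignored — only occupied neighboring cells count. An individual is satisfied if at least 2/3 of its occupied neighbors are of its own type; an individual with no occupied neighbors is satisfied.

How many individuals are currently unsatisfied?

Row 0: (0,0)O 2/2 satisfied · (0,1)O 2/3 satisfied · (0,2)X 1/3 not · (0,3)X 2/2 satisfied
Row 1: (1,0)O 2/3 satisfied · (1,1)O 3/3 satisfied · (1,2)O 2/4 not · (1,3)X 1/3 not
Row 2: (2,0)X 1/2 not · (2,2)O 3/3 satisfied · (2,3)O 2/3 satisfied
Row 3: (3,0)X 3/3 satisfied · (3,1)X 2/3 satisfied · (3,2)O 2/4 not · (3,3)O 3/3 satisfied
Row 4: (4,0)X 3/3 satisfied · (4,1)X 4/4 satisfied · (4,2)X 2/4 not · (4,3)O 1/3 not
Row 5: (5,0)X 2/2 satisfied · (5,1)X 3/3 satisfied · (5,2)X 3/3 satisfied · (5,3)X 1/2 not
Unsatisfied: (0,2), (1,2), (1,3), (2,0), (3,2), (4,2), (4,3), (5,3) — 8 in total.

8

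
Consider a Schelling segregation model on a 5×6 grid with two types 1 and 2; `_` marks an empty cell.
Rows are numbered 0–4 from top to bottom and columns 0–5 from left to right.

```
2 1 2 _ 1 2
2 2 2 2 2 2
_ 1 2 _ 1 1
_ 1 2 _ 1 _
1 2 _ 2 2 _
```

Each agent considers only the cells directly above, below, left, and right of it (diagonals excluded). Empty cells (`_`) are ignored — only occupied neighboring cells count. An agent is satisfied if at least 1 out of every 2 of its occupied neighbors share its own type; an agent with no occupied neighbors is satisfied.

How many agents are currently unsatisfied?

(0,0)2 1/2 ✓
(0,1)1 0/3 ✗
(0,2)2 1/2 ✓
(0,4)1 0/2 ✗
(0,5)2 1/2 ✓
(1,0)2 2/2 ✓
(1,1)2 2/4 ✓
(1,2)2 4/4 ✓
(1,3)2 2/2 ✓
(1,4)2 2/4 ✓
(1,5)2 2/3 ✓
(2,1)1 1/3 ✗
(2,2)2 2/3 ✓
(2,4)1 2/3 ✓
(2,5)1 1/2 ✓
(3,1)1 1/3 ✗
(3,2)2 1/2 ✓
(3,4)1 1/2 ✓
(4,0)1 0/1 ✗
(4,1)2 0/2 ✗
(4,3)2 1/1 ✓
(4,4)2 1/2 ✓
Unsatisfied: (0,1), (0,4), (2,1), (3,1), (4,0), (4,1) — 6 in total.

6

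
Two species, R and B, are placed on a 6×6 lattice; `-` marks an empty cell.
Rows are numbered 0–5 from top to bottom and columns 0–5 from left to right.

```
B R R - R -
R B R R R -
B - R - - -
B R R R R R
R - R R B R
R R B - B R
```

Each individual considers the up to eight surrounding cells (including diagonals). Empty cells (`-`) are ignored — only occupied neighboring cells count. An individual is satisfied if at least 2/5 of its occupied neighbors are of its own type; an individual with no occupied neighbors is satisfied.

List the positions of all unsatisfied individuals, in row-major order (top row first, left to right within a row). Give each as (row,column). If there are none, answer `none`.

(0,0), (1,0), (1,1), (3,0), (4,4), (5,2), (5,4), (5,5)

Row 0: (0,0)B 1/3 ✗ · (0,1)R 3/5 ✓ · (0,2)R 3/4 ✓ · (0,4)R 2/2 ✓
Row 1: (1,0)R 1/4 ✗ · (1,1)B 2/7 ✗ · (1,2)R 4/5 ✓ · (1,3)R 5/5 ✓ · (1,4)R 2/2 ✓
Row 2: (2,0)B 2/4 ✓ · (2,2)R 5/6 ✓
Row 3: (3,0)B 1/3 ✗ · (3,1)R 4/6 ✓ · (3,2)R 5/5 ✓ · (3,3)R 5/6 ✓ · (3,4)R 4/5 ✓ · (3,5)R 2/3 ✓
Row 4: (4,0)R 3/4 ✓ · (4,2)R 5/6 ✓ · (4,3)R 4/7 ✓ · (4,4)B 1/7 ✗ · (4,5)R 3/5 ✓
Row 5: (5,0)R 2/2 ✓ · (5,1)R 3/4 ✓ · (5,2)B 0/3 ✗ · (5,4)B 1/4 ✗ · (5,5)R 1/3 ✗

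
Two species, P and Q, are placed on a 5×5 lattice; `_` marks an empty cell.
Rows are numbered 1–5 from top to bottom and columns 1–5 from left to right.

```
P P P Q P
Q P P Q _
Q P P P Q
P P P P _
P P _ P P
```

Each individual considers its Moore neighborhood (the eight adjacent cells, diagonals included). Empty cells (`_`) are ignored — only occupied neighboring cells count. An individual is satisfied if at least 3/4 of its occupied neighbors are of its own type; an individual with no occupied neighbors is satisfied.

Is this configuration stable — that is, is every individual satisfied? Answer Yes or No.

Row 1: (1,1)P 2/3 not · (1,2)P 4/5 satisfied · (1,3)P 3/5 not · (1,4)Q 1/4 not · (1,5)P 0/2 not
Row 2: (2,1)Q 1/5 not · (2,2)P 6/8 satisfied · (2,3)P 6/8 satisfied · (2,4)Q 2/7 not
Row 3: (3,1)Q 1/5 not · (3,2)P 6/8 satisfied · (3,3)P 7/8 satisfied · (3,4)P 4/6 not · (3,5)Q 1/3 not
Row 4: (4,1)P 4/5 satisfied · (4,2)P 6/7 satisfied · (4,3)P 7/7 satisfied · (4,4)P 5/6 satisfied
Row 5: (5,1)P 3/3 satisfied · (5,2)P 4/4 satisfied · (5,4)P 3/3 satisfied · (5,5)P 2/2 satisfied
For instance (1,1) has only 2/3 same-type neighbors, below 3/4.

No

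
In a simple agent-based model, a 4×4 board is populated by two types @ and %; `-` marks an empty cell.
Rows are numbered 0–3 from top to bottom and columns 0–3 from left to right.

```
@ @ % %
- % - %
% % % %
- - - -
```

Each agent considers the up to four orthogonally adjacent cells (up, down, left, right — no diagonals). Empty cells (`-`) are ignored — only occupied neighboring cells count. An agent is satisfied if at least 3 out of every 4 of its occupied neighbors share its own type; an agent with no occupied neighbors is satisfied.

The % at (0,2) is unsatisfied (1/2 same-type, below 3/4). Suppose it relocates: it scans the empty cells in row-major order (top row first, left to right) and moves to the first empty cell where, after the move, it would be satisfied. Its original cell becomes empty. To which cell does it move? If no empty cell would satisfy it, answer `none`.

Vacating (0,2). Empty cells in order:
  (1,0): 2/3 same-type → still unsatisfied.
  (1,2): 3/3 same-type → satisfied — stop here.

(1,2)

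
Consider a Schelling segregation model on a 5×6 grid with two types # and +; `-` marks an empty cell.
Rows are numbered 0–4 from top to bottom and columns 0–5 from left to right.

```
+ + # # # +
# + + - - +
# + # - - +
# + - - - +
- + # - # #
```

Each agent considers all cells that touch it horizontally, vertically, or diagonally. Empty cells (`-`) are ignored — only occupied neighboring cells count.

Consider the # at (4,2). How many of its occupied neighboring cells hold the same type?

Occupied neighbors of (4,2): (3,1)=+, (4,1)=+.
Same type (#): 0 of 2.

0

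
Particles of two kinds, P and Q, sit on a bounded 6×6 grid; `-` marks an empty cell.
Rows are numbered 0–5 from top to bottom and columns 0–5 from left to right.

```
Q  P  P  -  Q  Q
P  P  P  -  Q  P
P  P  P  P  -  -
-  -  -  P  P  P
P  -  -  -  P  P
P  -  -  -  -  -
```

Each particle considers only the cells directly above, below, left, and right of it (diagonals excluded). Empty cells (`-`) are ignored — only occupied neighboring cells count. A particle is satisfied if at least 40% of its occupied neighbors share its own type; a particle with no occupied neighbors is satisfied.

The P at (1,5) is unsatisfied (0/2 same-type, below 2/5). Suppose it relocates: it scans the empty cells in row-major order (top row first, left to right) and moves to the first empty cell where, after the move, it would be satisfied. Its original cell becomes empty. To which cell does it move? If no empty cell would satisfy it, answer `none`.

(0,3)

Vacating (1,5). Empty cells in order:
  (0,3): 1/2 same-type → satisfied — stop here.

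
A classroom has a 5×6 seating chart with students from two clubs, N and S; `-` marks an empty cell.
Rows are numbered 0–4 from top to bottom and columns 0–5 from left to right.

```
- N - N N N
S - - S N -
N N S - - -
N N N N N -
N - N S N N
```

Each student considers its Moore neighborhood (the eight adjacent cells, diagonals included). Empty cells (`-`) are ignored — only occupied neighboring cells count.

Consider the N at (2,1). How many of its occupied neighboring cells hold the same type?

4

Occupied neighbors of (2,1): (1,0)=S, (2,0)=N, (2,2)=S, (3,0)=N, (3,1)=N, (3,2)=N.
Same type (N): 4 of 6.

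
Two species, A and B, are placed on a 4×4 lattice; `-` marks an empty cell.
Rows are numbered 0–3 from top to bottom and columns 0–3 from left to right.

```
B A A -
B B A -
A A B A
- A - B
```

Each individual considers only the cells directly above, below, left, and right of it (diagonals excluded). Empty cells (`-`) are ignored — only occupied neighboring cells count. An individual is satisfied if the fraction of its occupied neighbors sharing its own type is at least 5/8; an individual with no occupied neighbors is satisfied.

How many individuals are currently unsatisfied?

(0,0)B 1/2 not
(0,1)A 1/3 not
(0,2)A 2/2 satisfied
(1,0)B 2/3 satisfied
(1,1)B 1/4 not
(1,2)A 1/3 not
(2,0)A 1/2 not
(2,1)A 2/4 not
(2,2)B 0/3 not
(2,3)A 0/2 not
(3,1)A 1/1 satisfied
(3,3)B 0/1 not
Unsatisfied: (0,0), (0,1), (1,1), (1,2), (2,0), (2,1), (2,2), (2,3), (3,3) — 9 in total.

9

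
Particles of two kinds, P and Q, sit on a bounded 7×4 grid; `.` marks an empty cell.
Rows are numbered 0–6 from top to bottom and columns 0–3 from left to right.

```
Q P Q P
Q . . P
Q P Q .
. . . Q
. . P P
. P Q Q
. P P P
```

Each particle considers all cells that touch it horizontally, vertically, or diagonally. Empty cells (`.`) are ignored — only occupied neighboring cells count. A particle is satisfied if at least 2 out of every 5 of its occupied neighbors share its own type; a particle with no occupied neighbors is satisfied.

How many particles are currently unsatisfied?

10

Row 0: (0,0)Q 1/2 ok · (0,1)P 0/3 unhappy · (0,2)Q 0/3 unhappy · (0,3)P 1/2 ok
Row 1: (1,0)Q 2/4 ok · (1,3)P 1/3 unhappy
Row 2: (2,0)Q 1/2 ok · (2,1)P 0/3 unhappy · (2,2)Q 1/3 unhappy
Row 3: (3,3)Q 1/3 unhappy
Row 4: (4,2)P 2/5 ok · (4,3)P 1/4 unhappy
Row 5: (5,1)P 3/4 ok · (5,2)Q 1/7 unhappy · (5,3)Q 1/5 unhappy
Row 6: (6,1)P 2/3 ok · (6,2)P 3/5 ok · (6,3)P 1/3 unhappy
Unsatisfied: (0,1), (0,2), (1,3), (2,1), (2,2), (3,3), (4,3), (5,2), (5,3), (6,3) — 10 in total.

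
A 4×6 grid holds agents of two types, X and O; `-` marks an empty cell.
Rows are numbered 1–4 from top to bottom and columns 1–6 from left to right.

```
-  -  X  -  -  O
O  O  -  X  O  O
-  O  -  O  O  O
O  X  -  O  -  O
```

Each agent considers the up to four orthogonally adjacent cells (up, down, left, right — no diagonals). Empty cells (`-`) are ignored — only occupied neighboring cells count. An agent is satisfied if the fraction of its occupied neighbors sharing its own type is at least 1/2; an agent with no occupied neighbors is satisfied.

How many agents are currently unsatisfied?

3

(1,3)X 0/0 ok
(1,6)O 1/1 ok
(2,1)O 1/1 ok
(2,2)O 2/2 ok
(2,4)X 0/2 unhappy
(2,5)O 2/3 ok
(2,6)O 3/3 ok
(3,2)O 1/2 ok
(3,4)O 2/3 ok
(3,5)O 3/3 ok
(3,6)O 3/3 ok
(4,1)O 0/1 unhappy
(4,2)X 0/2 unhappy
(4,4)O 1/1 ok
(4,6)O 1/1 ok
Unsatisfied: (2,4), (4,1), (4,2) — 3 in total.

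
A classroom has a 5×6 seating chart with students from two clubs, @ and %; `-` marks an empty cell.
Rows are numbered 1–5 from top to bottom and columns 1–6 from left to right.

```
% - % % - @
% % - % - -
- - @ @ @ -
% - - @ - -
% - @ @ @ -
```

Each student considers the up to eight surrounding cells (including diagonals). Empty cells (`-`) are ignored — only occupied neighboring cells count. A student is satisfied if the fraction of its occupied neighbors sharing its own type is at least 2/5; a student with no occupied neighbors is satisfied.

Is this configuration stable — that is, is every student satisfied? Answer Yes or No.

Row 1: (1,1)% 2/2 ✓ · (1,3)% 3/3 ✓ · (1,4)% 2/2 ✓ · (1,6)@ 0/0 ✓
Row 2: (2,1)% 2/2 ✓ · (2,2)% 3/4 ✓ · (2,4)% 2/5 ✓
Row 3: (3,3)@ 2/4 ✓ · (3,4)@ 3/4 ✓ · (3,5)@ 2/3 ✓
Row 4: (4,1)% 1/1 ✓ · (4,4)@ 6/6 ✓
Row 5: (5,1)% 1/1 ✓ · (5,3)@ 2/2 ✓ · (5,4)@ 3/3 ✓ · (5,5)@ 2/2 ✓
All meet the threshold, so the configuration is stable.

Yes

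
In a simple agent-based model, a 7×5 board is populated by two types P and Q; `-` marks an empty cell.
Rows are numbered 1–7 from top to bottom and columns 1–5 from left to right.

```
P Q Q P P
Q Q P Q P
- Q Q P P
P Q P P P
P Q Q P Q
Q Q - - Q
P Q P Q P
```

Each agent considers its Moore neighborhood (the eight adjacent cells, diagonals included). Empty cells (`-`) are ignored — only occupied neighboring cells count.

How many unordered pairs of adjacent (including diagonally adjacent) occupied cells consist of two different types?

43

Scan each occupied cell's neighbors to the right and below (and the two forward diagonals) so each pair is counted once.
Row 1: P(1,1)–Q(1,2)≠ P(1,1)–Q(2,1)≠ P(1,1)–Q(2,2)≠ Q(1,2)–Q(1,3)= Q(1,2)–Q(2,2)= Q(1,2)–P(2,3)≠ Q(1,2)–Q(2,1)= Q(1,3)–P(1,4)≠ Q(1,3)–P(2,3)≠ Q(1,3)–Q(2,4)= Q(1,3)–Q(2,2)= P(1,4)–P(1,5)= P(1,4)–Q(2,4)≠ P(1,4)–P(2,5)= P(1,4)–P(2,3)= P(1,5)–P(2,5)= P(1,5)–Q(2,4)≠  → 8/17 unlike.
Row 2: Q(2,1)–Q(2,2)= Q(2,1)–Q(3,2)= Q(2,2)–P(2,3)≠ Q(2,2)–Q(3,2)= Q(2,2)–Q(3,3)= P(2,3)–Q(2,4)≠ P(2,3)–Q(3,3)≠ P(2,3)–P(3,4)= P(2,3)–Q(3,2)≠ Q(2,4)–P(2,5)≠ Q(2,4)–P(3,4)≠ Q(2,4)–P(3,5)≠ Q(2,4)–Q(3,3)= P(2,5)–P(3,5)= P(2,5)–P(3,4)=  → 7/15 unlike.
Row 3: Q(3,2)–Q(3,3)= Q(3,2)–Q(4,2)= Q(3,2)–P(4,3)≠ Q(3,2)–P(4,1)≠ Q(3,3)–P(3,4)≠ Q(3,3)–P(4,3)≠ Q(3,3)–P(4,4)≠ Q(3,3)–Q(4,2)= P(3,4)–P(3,5)= P(3,4)–P(4,4)= P(3,4)–P(4,5)= P(3,4)–P(4,3)= P(3,5)–P(4,5)= P(3,5)–P(4,4)=  → 5/14 unlike.
Row 4: P(4,1)–Q(4,2)≠ P(4,1)–P(5,1)= P(4,1)–Q(5,2)≠ Q(4,2)–P(4,3)≠ Q(4,2)–Q(5,2)= Q(4,2)–Q(5,3)= Q(4,2)–P(5,1)≠ P(4,3)–P(4,4)= P(4,3)–Q(5,3)≠ P(4,3)–P(5,4)= P(4,3)–Q(5,2)≠ P(4,4)–P(4,5)= P(4,4)–P(5,4)= P(4,4)–Q(5,5)≠ P(4,4)–Q(5,3)≠ P(4,5)–Q(5,5)≠ P(4,5)–P(5,4)=  → 9/17 unlike.
Row 5: P(5,1)–Q(5,2)≠ P(5,1)–Q(6,1)≠ P(5,1)–Q(6,2)≠ Q(5,2)–Q(5,3)= Q(5,2)–Q(6,2)= Q(5,2)–Q(6,1)= Q(5,3)–P(5,4)≠ Q(5,3)–Q(6,2)= P(5,4)–Q(5,5)≠ P(5,4)–Q(6,5)≠ Q(5,5)–Q(6,5)=  → 6/11 unlike.
Row 6: Q(6,1)–Q(6,2)= Q(6,1)–P(7,1)≠ Q(6,1)–Q(7,2)= Q(6,2)–Q(7,2)= Q(6,2)–P(7,3)≠ Q(6,2)–P(7,1)≠ Q(6,5)–P(7,5)≠ Q(6,5)–Q(7,4)=  → 4/8 unlike.
Row 7: P(7,1)–Q(7,2)≠ Q(7,2)–P(7,3)≠ P(7,3)–Q(7,4)≠ Q(7,4)–P(7,5)≠  → 4/4 unlike.
Total adjacent occupied pairs: 86; unlike-type pairs: 43.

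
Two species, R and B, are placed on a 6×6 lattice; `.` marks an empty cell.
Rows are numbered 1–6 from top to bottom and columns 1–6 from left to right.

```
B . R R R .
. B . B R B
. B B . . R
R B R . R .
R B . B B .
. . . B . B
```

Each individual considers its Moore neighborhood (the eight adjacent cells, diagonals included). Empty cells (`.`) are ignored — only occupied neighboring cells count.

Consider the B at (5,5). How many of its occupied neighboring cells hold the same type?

3

Occupied neighbors of (5,5): (4,5)=R, (5,4)=B, (6,4)=B, (6,6)=B.
Same type (B): 3 of 4.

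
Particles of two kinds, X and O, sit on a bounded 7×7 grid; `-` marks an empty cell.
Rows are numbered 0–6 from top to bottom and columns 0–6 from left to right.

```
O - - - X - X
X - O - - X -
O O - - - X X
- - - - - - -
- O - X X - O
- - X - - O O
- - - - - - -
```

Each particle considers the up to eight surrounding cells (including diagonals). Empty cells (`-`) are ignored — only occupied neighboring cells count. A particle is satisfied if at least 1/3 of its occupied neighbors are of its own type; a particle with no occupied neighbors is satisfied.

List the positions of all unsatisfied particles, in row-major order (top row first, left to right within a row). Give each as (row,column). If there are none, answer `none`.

Row 0: (0,0)O 0/1 unhappy · (0,4)X 1/1 ok · (0,6)X 1/1 ok
Row 1: (1,0)X 0/3 unhappy · (1,2)O 1/1 ok · (1,5)X 4/4 ok
Row 2: (2,0)O 1/2 ok · (2,1)O 2/3 ok · (2,5)X 2/2 ok · (2,6)X 2/2 ok
Row 4: (4,1)O 0/1 unhappy · (4,3)X 2/2 ok · (4,4)X 1/2 ok · (4,6)O 2/2 ok
Row 5: (5,2)X 1/2 ok · (5,5)O 2/3 ok · (5,6)O 2/2 ok

(0,0), (1,0), (4,1)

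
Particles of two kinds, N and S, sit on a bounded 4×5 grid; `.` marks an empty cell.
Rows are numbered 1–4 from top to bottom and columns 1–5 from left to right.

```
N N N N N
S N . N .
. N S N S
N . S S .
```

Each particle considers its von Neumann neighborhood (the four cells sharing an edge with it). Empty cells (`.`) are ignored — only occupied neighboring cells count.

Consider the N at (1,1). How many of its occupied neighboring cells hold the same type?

Occupied neighbors of (1,1): (2,1)=S, (1,2)=N.
Same type (N): 1 of 2.

1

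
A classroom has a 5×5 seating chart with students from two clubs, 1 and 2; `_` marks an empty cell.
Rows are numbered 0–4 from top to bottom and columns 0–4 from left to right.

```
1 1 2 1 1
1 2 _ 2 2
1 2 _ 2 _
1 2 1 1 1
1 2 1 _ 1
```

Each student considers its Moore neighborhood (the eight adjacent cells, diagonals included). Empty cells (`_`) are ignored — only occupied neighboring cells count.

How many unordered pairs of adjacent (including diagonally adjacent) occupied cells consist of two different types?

26

Scan each occupied cell's neighbors to the right and below (and the two forward diagonals) so each pair is counted once.
From row 0: 8 unlike of 14 pairs (running 8/14).
From row 1: 3 unlike of 8 pairs (running 11/22).
From row 2: 7 unlike of 9 pairs (running 18/31).
From row 3: 6 unlike of 14 pairs (running 24/45).
From row 4: 2 unlike of 2 pairs (running 26/47).
Total adjacent occupied pairs: 47; unlike-type pairs: 26.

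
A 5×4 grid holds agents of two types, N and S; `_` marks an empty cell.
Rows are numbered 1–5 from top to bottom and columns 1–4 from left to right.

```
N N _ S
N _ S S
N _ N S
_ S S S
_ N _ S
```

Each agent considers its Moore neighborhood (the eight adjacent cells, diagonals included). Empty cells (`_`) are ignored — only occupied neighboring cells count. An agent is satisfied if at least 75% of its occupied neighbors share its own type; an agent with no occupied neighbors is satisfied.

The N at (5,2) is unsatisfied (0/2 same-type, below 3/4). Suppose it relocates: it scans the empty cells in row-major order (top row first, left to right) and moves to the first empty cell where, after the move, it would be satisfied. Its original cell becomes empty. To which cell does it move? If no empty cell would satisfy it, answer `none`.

Vacating (5,2). Empty cells in order:
  (1,3): 1/4 same-type → still unsatisfied.
  (2,2): 5/6 same-type → satisfied — stop here.

(2,2)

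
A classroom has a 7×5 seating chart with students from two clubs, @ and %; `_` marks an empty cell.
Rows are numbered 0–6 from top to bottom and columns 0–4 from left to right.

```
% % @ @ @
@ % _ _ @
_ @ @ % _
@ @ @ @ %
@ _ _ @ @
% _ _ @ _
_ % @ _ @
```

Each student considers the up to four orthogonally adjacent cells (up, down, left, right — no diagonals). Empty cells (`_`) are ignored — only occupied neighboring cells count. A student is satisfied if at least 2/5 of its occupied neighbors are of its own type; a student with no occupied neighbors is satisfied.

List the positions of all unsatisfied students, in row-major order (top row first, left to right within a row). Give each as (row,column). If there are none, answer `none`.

(0,0)% 1/2 ok
(0,1)% 2/3 ok
(0,2)@ 1/2 ok
(0,3)@ 2/2 ok
(0,4)@ 2/2 ok
(1,0)@ 0/2 unhappy
(1,1)% 1/3 unhappy
(1,4)@ 1/1 ok
(2,1)@ 2/3 ok
(2,2)@ 2/3 ok
(2,3)% 0/2 unhappy
(3,0)@ 2/2 ok
(3,1)@ 3/3 ok
(3,2)@ 3/3 ok
(3,3)@ 2/4 ok
(3,4)% 0/2 unhappy
(4,0)@ 1/2 ok
(4,3)@ 3/3 ok
(4,4)@ 1/2 ok
(5,0)% 0/1 unhappy
(5,3)@ 1/1 ok
(6,1)% 0/1 unhappy
(6,2)@ 0/1 unhappy
(6,4)@ 0/0 ok

(1,0), (1,1), (2,3), (3,4), (5,0), (6,1), (6,2)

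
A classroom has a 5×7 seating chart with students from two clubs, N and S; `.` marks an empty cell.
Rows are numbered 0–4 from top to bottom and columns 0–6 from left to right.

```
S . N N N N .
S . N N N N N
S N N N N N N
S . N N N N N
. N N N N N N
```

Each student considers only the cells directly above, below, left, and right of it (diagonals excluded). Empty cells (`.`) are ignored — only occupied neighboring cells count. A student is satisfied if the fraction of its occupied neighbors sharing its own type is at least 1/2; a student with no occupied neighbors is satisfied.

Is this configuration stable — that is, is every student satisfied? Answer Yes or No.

Yes

Row 0: (0,0)S 1/1 ok · (0,2)N 2/2 ok · (0,3)N 3/3 ok · (0,4)N 3/3 ok · (0,5)N 2/2 ok
Row 1: (1,0)S 2/2 ok · (1,2)N 3/3 ok · (1,3)N 4/4 ok · (1,4)N 4/4 ok · (1,5)N 4/4 ok · (1,6)N 2/2 ok
Row 2: (2,0)S 2/3 ok · (2,1)N 1/2 ok · (2,2)N 4/4 ok · (2,3)N 4/4 ok · (2,4)N 4/4 ok · (2,5)N 4/4 ok · (2,6)N 3/3 ok
Row 3: (3,0)S 1/1 ok · (3,2)N 3/3 ok · (3,3)N 4/4 ok · (3,4)N 4/4 ok · (3,5)N 4/4 ok · (3,6)N 3/3 ok
Row 4: (4,1)N 1/1 ok · (4,2)N 3/3 ok · (4,3)N 3/3 ok · (4,4)N 3/3 ok · (4,5)N 3/3 ok · (4,6)N 2/2 ok
All meet the threshold, so the configuration is stable.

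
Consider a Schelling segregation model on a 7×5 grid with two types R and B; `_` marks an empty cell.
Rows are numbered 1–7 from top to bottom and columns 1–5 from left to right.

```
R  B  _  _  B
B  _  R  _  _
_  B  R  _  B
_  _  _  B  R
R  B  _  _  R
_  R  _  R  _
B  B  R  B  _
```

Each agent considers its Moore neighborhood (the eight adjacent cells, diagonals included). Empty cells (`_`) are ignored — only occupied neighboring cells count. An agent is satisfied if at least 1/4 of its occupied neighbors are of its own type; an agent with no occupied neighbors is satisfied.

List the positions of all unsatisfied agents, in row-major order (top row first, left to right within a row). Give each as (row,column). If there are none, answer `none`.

(1,1)R 0/2 ✗
(1,2)B 1/3 ✓
(1,5)B 0/0 ✓
(2,1)B 2/3 ✓
(2,3)R 1/3 ✓
(3,2)B 1/3 ✓
(3,3)R 1/3 ✓
(3,5)B 1/2 ✓
(4,4)B 1/4 ✓
(4,5)R 1/3 ✓
(5,1)R 1/2 ✓
(5,2)B 0/2 ✗
(5,5)R 2/3 ✓
(6,2)R 2/5 ✓
(6,4)R 2/3 ✓
(7,1)B 1/2 ✓
(7,2)B 1/3 ✓
(7,3)R 2/4 ✓
(7,4)B 0/2 ✗

(1,1), (5,2), (7,4)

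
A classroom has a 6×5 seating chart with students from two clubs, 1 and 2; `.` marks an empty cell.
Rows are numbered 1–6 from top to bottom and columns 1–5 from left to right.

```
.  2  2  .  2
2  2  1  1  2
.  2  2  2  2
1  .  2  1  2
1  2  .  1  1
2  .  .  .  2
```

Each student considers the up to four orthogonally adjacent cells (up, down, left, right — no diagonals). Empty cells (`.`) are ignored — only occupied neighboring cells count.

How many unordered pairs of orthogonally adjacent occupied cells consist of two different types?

Scan each occupied cell's neighbors to the right and below so each pair is counted once.
Row 1: 2(1,2)–2(1,3)= 2(1,2)–2(2,2)= 2(1,3)–1(2,3)≠ 2(1,5)–2(2,5)=  → 1/4 unlike.
Row 2: 2(2,1)–2(2,2)= 2(2,2)–1(2,3)≠ 2(2,2)–2(3,2)= 1(2,3)–1(2,4)= 1(2,3)–2(3,3)≠ 1(2,4)–2(2,5)≠ 1(2,4)–2(3,4)≠ 2(2,5)–2(3,5)=  → 4/8 unlike.
Row 3: 2(3,2)–2(3,3)= 2(3,3)–2(3,4)= 2(3,3)–2(4,3)= 2(3,4)–2(3,5)= 2(3,4)–1(4,4)≠ 2(3,5)–2(4,5)=  → 1/6 unlike.
Row 4: 1(4,1)–1(5,1)= 2(4,3)–1(4,4)≠ 1(4,4)–2(4,5)≠ 1(4,4)–1(5,4)= 2(4,5)–1(5,5)≠  → 3/5 unlike.
Row 5: 1(5,1)–2(5,2)≠ 1(5,1)–2(6,1)≠ 1(5,4)–1(5,5)= 1(5,5)–2(6,5)≠  → 3/4 unlike.
Total adjacent occupied pairs: 27; unlike-type pairs: 12.

12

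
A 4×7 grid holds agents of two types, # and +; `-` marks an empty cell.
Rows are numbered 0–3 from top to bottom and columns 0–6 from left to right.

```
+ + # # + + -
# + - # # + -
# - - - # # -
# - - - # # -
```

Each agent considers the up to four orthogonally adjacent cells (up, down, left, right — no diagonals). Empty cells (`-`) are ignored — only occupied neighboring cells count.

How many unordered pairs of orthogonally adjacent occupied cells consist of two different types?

Scan each occupied cell's neighbors to the right and below so each pair is counted once.
Row 0: +(0,0)–+(0,1)= +(0,0)–#(1,0)≠ +(0,1)–#(0,2)≠ +(0,1)–+(1,1)= #(0,2)–#(0,3)= #(0,3)–+(0,4)≠ #(0,3)–#(1,3)= +(0,4)–+(0,5)= +(0,4)–#(1,4)≠ +(0,5)–+(1,5)=  → 4/10 unlike.
Row 1: #(1,0)–+(1,1)≠ #(1,0)–#(2,0)= #(1,3)–#(1,4)= #(1,4)–+(1,5)≠ #(1,4)–#(2,4)= +(1,5)–#(2,5)≠  → 3/6 unlike.
Row 2: #(2,0)–#(3,0)= #(2,4)–#(2,5)= #(2,4)–#(3,4)= #(2,5)–#(3,5)=  → 0/4 unlike.
Row 3: #(3,4)–#(3,5)=  → 0/1 unlike.
Total adjacent occupied pairs: 21; unlike-type pairs: 7.

7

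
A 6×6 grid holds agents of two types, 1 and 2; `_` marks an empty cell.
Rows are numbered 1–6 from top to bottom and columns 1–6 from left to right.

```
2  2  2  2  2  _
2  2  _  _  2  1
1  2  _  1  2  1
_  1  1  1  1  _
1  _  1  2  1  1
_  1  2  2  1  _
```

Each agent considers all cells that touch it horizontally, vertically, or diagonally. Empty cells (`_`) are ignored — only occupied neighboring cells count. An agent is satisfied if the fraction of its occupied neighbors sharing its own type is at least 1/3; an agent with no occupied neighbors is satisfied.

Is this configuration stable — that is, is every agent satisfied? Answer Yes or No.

Row 1: (1,1)2 3/3 ✓ · (1,2)2 4/4 ✓ · (1,3)2 3/3 ✓ · (1,4)2 3/3 ✓ · (1,5)2 2/3 ✓
Row 2: (2,1)2 4/5 ✓ · (2,2)2 5/6 ✓ · (2,5)2 3/6 ✓ · (2,6)1 1/4 ✗
Row 3: (3,1)1 1/4 ✗ · (3,2)2 2/5 ✓ · (3,4)1 3/5 ✓ · (3,5)2 1/6 ✗ · (3,6)1 2/4 ✓
Row 4: (4,2)1 4/5 ✓ · (4,3)1 4/6 ✓ · (4,4)1 5/7 ✓ · (4,5)1 5/7 ✓
Row 5: (5,1)1 2/2 ✓ · (5,3)1 4/7 ✓ · (5,4)2 2/8 ✗ · (5,5)1 4/6 ✓ · (5,6)1 3/3 ✓
Row 6: (6,2)1 2/3 ✓ · (6,3)2 2/4 ✓ · (6,4)2 2/5 ✓ · (6,5)1 2/4 ✓
For instance (2,6) has only 1/4 same-type neighbors, below 1/3.

No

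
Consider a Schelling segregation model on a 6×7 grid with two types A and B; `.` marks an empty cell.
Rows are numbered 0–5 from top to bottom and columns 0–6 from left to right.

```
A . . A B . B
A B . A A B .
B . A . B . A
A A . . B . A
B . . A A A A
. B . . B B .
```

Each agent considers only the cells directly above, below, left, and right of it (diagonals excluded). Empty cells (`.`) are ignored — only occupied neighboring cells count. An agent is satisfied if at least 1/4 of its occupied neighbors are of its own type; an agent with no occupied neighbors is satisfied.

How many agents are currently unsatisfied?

Row 0: (0,0)A 1/1 ok · (0,3)A 1/2 ok · (0,4)B 0/2 unhappy · (0,6)B 0/0 ok
Row 1: (1,0)A 1/3 ok · (1,1)B 0/1 unhappy · (1,3)A 2/2 ok · (1,4)A 1/4 ok · (1,5)B 0/1 unhappy
Row 2: (2,0)B 0/2 unhappy · (2,2)A 0/0 ok · (2,4)B 1/2 ok · (2,6)A 1/1 ok
Row 3: (3,0)A 1/3 ok · (3,1)A 1/1 ok · (3,4)B 1/2 ok · (3,6)A 2/2 ok
Row 4: (4,0)B 0/1 unhappy · (4,3)A 1/1 ok · (4,4)A 2/4 ok · (4,5)A 2/3 ok · (4,6)A 2/2 ok
Row 5: (5,1)B 0/0 ok · (5,4)B 1/2 ok · (5,5)B 1/2 ok
Unsatisfied: (0,4), (1,1), (1,5), (2,0), (4,0) — 5 in total.

5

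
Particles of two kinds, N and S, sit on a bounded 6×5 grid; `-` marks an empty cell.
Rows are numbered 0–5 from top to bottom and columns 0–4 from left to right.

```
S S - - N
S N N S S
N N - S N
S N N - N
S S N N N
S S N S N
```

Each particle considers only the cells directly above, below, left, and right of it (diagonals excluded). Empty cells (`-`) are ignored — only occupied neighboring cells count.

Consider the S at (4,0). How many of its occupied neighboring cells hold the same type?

Occupied neighbors of (4,0): (3,0)=S, (5,0)=S, (4,1)=S.
Same type (S): 3 of 3.

3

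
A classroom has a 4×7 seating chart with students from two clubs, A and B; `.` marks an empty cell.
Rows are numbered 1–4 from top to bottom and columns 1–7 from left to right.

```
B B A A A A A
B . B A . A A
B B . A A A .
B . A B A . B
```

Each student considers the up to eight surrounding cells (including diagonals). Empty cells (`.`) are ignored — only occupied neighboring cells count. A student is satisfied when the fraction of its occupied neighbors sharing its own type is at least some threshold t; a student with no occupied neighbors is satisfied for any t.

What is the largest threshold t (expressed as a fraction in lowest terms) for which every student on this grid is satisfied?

0/1

(1,1)B 2/2
(1,2)B 3/4
(1,3)A 2/4
(1,4)A 3/4
(1,5)A 4/4
(1,6)A 4/4
(1,7)A 3/3
(2,1)B 4/4
(2,3)B 2/6
(2,4)A 5/6
(2,6)A 6/6
(2,7)A 4/4
(3,1)B 3/3
(3,2)B 4/5
(3,4)A 4/6
(3,5)A 5/6
(3,6)A 4/5
(4,1)B 2/2
(4,3)A 1/3
(4,4)B 0/4
(4,5)A 3/4
(4,7)B 0/1
The smallest same-type fraction is 0/4 at (4,4), which reduces to 0/1. Any threshold above that leaves this student unsatisfied.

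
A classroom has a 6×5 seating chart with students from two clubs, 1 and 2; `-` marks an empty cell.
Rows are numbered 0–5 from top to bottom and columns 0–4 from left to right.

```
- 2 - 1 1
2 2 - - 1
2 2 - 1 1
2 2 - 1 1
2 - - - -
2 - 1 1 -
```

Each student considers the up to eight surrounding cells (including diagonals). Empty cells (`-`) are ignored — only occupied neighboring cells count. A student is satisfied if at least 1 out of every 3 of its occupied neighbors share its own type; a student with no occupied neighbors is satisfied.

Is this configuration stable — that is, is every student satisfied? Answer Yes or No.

Row 0: (0,1)2 2/2 satisfied · (0,3)1 2/2 satisfied · (0,4)1 2/2 satisfied
Row 1: (1,0)2 4/4 satisfied · (1,1)2 4/4 satisfied · (1,4)1 4/4 satisfied
Row 2: (2,0)2 5/5 satisfied · (2,1)2 5/5 satisfied · (2,3)1 4/4 satisfied · (2,4)1 4/4 satisfied
Row 3: (3,0)2 4/4 satisfied · (3,1)2 4/4 satisfied · (3,3)1 3/3 satisfied · (3,4)1 3/3 satisfied
Row 4: (4,0)2 3/3 satisfied
Row 5: (5,0)2 1/1 satisfied · (5,2)1 1/1 satisfied · (5,3)1 1/1 satisfied
All meet the threshold, so the configuration is stable.

Yes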